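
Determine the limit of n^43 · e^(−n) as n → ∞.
lim = 0

Exponentials with base > 1 dominate every fixed polynomial: for any fixed c, n^c / e^n → 0 as n → ∞ (e.g. by the ratio test, or since e^n grows faster than any power of n). Hence n^43 · e^(−n) = n^43 / e^n → 0.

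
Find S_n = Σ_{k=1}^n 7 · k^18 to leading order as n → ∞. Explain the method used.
S_n ~ 7 · n^19 / 19

By integral comparison (Euler-Maclaurin), Σ_{k=1}^n 7 · k^18 = 7 · ∫_0^n x^18 dx + O(n^18) = 7 · n^19/19 + O(n^18). (Equivalently, Faulhaber's formula gives the same leading term.)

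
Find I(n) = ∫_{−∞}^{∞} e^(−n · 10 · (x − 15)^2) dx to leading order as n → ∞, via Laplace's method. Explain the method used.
I(n) = sqrt(π/(10n))

Here φ(x) = 10 · (x − 15)^2 has its unique minimum at x* = 15 with φ(x*) = 0 and φ''(x*) = 20. Laplace's method gives
  I(n) ~ e^(−n φ(x*)) · sqrt(2π / (n · φ''(x*))) = sqrt(2π / (20n)) = sqrt(π/(10n)).
This is exact: substituting u = (x − 15)·sqrt(10n) gives I(n) = (1/sqrt(10n)) ∫_{−∞}^{∞} e^(−u^2) du = sqrt(π/(10n)).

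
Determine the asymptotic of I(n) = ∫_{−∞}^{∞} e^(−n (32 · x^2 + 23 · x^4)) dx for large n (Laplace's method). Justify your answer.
I(n) ~ sqrt(π/(32n))

φ(x) = 32 · x^2 + 23 · x^4 has its unique global minimum at x* = 0 (since φ'(x) = 64x + 92x^3 = 0 only at x = 0 for real x with both coefficients positive, and φ → ∞ as |x| → ∞). At x* = 0, φ(0) = 0 and φ''(0) = 64. Laplace's method then gives
  I(n) ~ sqrt(2π / (n · φ''(0))) · e^(−n φ(0)) = sqrt(2π / (64n)) = sqrt(π/(32n)).
The 23 · x^4 term contributes only at subleading order (an O(1/n) relative correction).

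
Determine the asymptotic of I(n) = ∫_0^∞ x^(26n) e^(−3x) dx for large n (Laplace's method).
I(n) ~ (sqrt(2π·26n) / 3) · (26n/(3e))^(26n)

Write the integrand as exp(26n ln x − 3x) and set f(x) = 26n ln x − 3x. Then f'(x) = 26n/x − 3 = 0 at x* = 26n/3, and f''(x*) = −26n/x*^2 = −3^2/(26n). Laplace's method (interior maximum) gives
  I(n) ~ e^(f(x*)) · sqrt(2π / |f''(x*)|)
        = exp(26n ln(26n/3) − 26n) · sqrt(2π · 26n / 3^2)
        = (26n/3)^(26n) e^(−26n) · sqrt(2π·26n) / 3
        = (sqrt(2π·26n) / 3) · (26n/(3e))^(26n).
This matches Γ(26n+1)/3^(26n+1) with Stirling applied to Γ.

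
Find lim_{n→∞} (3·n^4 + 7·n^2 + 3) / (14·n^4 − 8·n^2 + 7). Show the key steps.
lim = 3/14

For large n the leading n^4 terms dominate both numerator and denominator. Dividing top and bottom by n^4, every other term tends to 0, leaving 3/14.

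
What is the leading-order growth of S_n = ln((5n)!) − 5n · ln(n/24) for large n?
S_n ~ 5n · (ln 120 − 1) + O(ln n)

Stirling: ln((5n)!) = 5n ln(5n) − 5n + O(ln n).
  S_n = 5n ln(5n) − 5n − 5n ln(n/24) + O(ln n)
      = 5n ln(5n) − 5n ln n + 5n ln 24 − 5n + O(ln n)
      = 5n ln 5 + 5n ln 24 − 5n + O(ln n)
      = 5n (ln 120 − 1) + O(ln n).
Numerically ln(120) − 1 ≈ 3.7875.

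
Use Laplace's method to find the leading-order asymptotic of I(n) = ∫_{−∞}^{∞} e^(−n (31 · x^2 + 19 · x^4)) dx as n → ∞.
I(n) ~ sqrt(π/(31n))

φ(x) = 31 · x^2 + 19 · x^4 has its unique global minimum at x* = 0 (since φ'(x) = 62x + 76x^3 = 0 only at x = 0 for real x with both coefficients positive, and φ → ∞ as |x| → ∞). At x* = 0, φ(0) = 0 and φ''(0) = 62. Laplace's method then gives
  I(n) ~ sqrt(2π / (n · φ''(0))) · e^(−n φ(0)) = sqrt(2π / (62n)) = sqrt(π/(31n)).
The 19 · x^4 term contributes only at subleading order (an O(1/n) relative correction).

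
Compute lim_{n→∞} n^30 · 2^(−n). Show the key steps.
lim = 0

Exponentials with base > 1 dominate every fixed polynomial: for any fixed c, n^c / 2^n → 0 as n → ∞ (e.g. by the ratio test, or by writing 2^n = e^(n ln 2) and noting e^(n ln 2) / n^c → ∞). Hence n^30 · 2^(−n) = n^30 / 2^n → 0.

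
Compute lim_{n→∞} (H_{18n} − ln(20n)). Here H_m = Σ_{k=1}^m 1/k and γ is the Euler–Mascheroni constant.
lim = ln(9/10) + γ

By Euler-Maclaurin, H_m = ln m + γ + O(1/m). So
  H_{18n} − ln(20n) = ln(18n) + γ − ln(20n) + O(1/n)
                       = ln(18/20) + γ + O(1/n).
Hence the limit is ln(18/20) + γ (= ln(9/10)).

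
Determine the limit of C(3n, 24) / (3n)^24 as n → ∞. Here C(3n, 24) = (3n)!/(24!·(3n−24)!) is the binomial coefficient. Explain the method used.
lim = 1/24! = 1/620448401733239439360000

With N = 3n → ∞: C(N, 24) / N^24 = [N(N−1)…(N−23)] / (24! · N^24) = (1/24!) · 1 · (1 − 1/(3n)) · … · (1 − 23/(3n)). Each factor → 1 as N → ∞, so the limit is 1/24! = 1/620448401733239439360000.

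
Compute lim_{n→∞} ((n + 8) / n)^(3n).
lim = e^24

Rewrite as (1 + 8/n)^(3n). By the standard limit (1 + x/n)^n → e^x, we have (1 + 8/n)^n → e^8, and raising to the 3rd power gives e^24.
More precisely, ln[(1 + 8/n)^(3n)] = 3n · ln(1 + 8/n) = 3n · (8/n + O(1/n^2)) = 24 + O(1/n) → 24.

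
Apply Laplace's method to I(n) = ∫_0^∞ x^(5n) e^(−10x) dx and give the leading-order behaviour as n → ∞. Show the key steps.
I(n) ~ (sqrt(2π·5n) / 10) · (5n/(10e))^(5n)

Write the integrand as exp(5n ln x − 10x) and set f(x) = 5n ln x − 10x. Then f'(x) = 5n/x − 10 = 0 at x* = 5n/10, and f''(x*) = −5n/x*^2 = −10^2/(5n). Laplace's method (interior maximum) gives
  I(n) ~ e^(f(x*)) · sqrt(2π / |f''(x*)|)
        = exp(5n ln(5n/10) − 5n) · sqrt(2π · 5n / 10^2)
        = (5n/10)^(5n) e^(−5n) · sqrt(2π·5n) / 10
        = (sqrt(2π·5n) / 10) · (5n/(10e))^(5n).
This matches Γ(5n+1)/10^(5n+1) with Stirling applied to Γ.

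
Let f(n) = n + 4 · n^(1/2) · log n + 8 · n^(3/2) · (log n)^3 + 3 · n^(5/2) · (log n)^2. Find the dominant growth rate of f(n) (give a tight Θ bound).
f(n) ∈ Θ(n^(5/2) · (log n)^2)

Compare the terms by growth order. For large n, n^a · (log n)^b dominates n^a' · (log n)^b' iff a > a', or (a = a' and b > b'). Ranking the 4 terms shows the dominant one is 3 · n^(5/2) · (log n)^2. Hence f(n) ∈ Θ(n^(5/2) · (log n)^2).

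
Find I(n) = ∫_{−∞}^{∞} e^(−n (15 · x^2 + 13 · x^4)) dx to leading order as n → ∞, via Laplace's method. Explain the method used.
I(n) ~ sqrt(π/(15n))

φ(x) = 15 · x^2 + 13 · x^4 has its unique global minimum at x* = 0 (since φ'(x) = 30x + 52x^3 = 0 only at x = 0 for real x with both coefficients positive, and φ → ∞ as |x| → ∞). At x* = 0, φ(0) = 0 and φ''(0) = 30. Laplace's method then gives
  I(n) ~ sqrt(2π / (n · φ''(0))) · e^(−n φ(0)) = sqrt(2π / (30n)) = sqrt(π/(15n)).
The 13 · x^4 term contributes only at subleading order (an O(1/n) relative correction).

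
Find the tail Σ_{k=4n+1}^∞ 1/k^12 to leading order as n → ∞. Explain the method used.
Σ_{k>4n} 1/k^12 ~ 1/(11 · (4n)^11)

Compare to the integral: ∫_{4n}^∞ x^(−12) dx = [−x^(−11)/11]_{4n}^∞ = 1/((12−1)·(4n)^11). Euler-Maclaurin then gives
  Σ_{k>4n} 1/k^12 = ∫_{4n}^∞ dx/x^12 − 1/(2·(4n)^12) + O(1/(4n)^13).
(Equivalently this is ζ(12) − Σ_{k≤4n} 1/k^12.)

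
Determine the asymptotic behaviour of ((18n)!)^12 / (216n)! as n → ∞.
((18n)!)^12/(216n)! ~ ((2π·18n)^(11/2) / sqrt(12)) · 12^(−12·18n)  →  0

Write N = 18n. Stirling: N! ~ sqrt(2π N)(N/e)^N and (12N)! ~ sqrt(2π·12N)·(12N/e)^(12N).
  (N!)^12/(12N)! ~ (2π N)^(12/2) (N/e)^(12N) / [sqrt(2π·12N) (12N/e)^(12N)]
     = (2π N)^(12/2) / sqrt(2π·12N) · (N/(12N))^(12N)
     = (2π N)^((12−1)/2) / sqrt(12) · 12^(−12N).
Since 12^12 > 1, the factor 12^(−12N) decays exponentially, so the ratio → 0. Substituting N = 18n gives the stated form.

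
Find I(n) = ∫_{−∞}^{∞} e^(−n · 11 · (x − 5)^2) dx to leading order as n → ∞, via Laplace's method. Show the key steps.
I(n) = sqrt(π/(11n))

Here φ(x) = 11 · (x − 5)^2 has its unique minimum at x* = 5 with φ(x*) = 0 and φ''(x*) = 22. Laplace's method gives
  I(n) ~ e^(−n φ(x*)) · sqrt(2π / (n · φ''(x*))) = sqrt(2π / (22n)) = sqrt(π/(11n)).
This is exact: substituting u = (x − 5)·sqrt(11n) gives I(n) = (1/sqrt(11n)) ∫_{−∞}^{∞} e^(−u^2) du = sqrt(π/(11n)).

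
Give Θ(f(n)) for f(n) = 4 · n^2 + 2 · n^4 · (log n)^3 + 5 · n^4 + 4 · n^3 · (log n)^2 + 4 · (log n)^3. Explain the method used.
f(n) ∈ Θ(n^4 · (log n)^3)

Compare the terms by growth order. For large n, n^a · (log n)^b dominates n^a' · (log n)^b' iff a > a', or (a = a' and b > b'). Ranking the 5 terms shows the dominant one is 2 · n^4 · (log n)^3. Hence f(n) ∈ Θ(n^4 · (log n)^3).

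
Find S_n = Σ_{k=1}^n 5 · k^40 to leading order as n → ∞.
S_n ~ 5 · n^41 / 41

By integral comparison (Euler-Maclaurin), Σ_{k=1}^n 5 · k^40 = 5 · ∫_0^n x^40 dx + O(n^40) = 5 · n^41/41 + O(n^40). (Equivalently, Faulhaber's formula gives the same leading term.)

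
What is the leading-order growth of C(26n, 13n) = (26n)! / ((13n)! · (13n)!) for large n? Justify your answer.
C(26n, 13n) ~ (4)^(13n) · sqrt(1/(π·13n))

Write N = 13n. Apply Stirling to each factorial:
  (2N)! ~ sqrt(2π·2N) · (2N/e)^(2N),
  N! ~ sqrt(2π N) · (N/e)^N,
  (1N)! ~ sqrt(2π·1N) · (1N/e)^(1N).
The exponential factors combine to (2N)^(2N) / (N^N · (1N)^(1N)) = 2^(2N)/1^(1N) = (2^2/1^1)^N = (4)^N.
The square-root prefactors combine to sqrt(2π·2N) / (sqrt(2π N)·sqrt(2π·1N)) = sqrt(2 / (2π·1·N)) = sqrt(1/(π·13n)).
Substituting N = 13n: C(26n, 13n) ~ (4)^(13n) · sqrt(1/(π·13n)).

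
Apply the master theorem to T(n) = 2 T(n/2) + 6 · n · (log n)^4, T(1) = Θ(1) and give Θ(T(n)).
T(n) = Θ(n · (log n)^5)

Here log_2 2 = 1 and f(n) = 6 · n · (log n)^4 = Θ(n^(log_2 2) · (log n)^4). This is the extended Case 2 of the master theorem (f matches the critical exponent up to log factors), giving T(n) = Θ(n^(log_2 2) · (log n)^(4+1)) = Θ(n · (log n)^5).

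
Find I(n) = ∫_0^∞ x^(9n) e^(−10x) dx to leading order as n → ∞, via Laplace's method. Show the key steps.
I(n) ~ (sqrt(2π·9n) / 10) · (9n/(10e))^(9n)

Write the integrand as exp(9n ln x − 10x) and set f(x) = 9n ln x − 10x. Then f'(x) = 9n/x − 10 = 0 at x* = 9n/10, and f''(x*) = −9n/x*^2 = −10^2/(9n). Laplace's method (interior maximum) gives
  I(n) ~ e^(f(x*)) · sqrt(2π / |f''(x*)|)
        = exp(9n ln(9n/10) − 9n) · sqrt(2π · 9n / 10^2)
        = (9n/10)^(9n) e^(−9n) · sqrt(2π·9n) / 10
        = (sqrt(2π·9n) / 10) · (9n/(10e))^(9n).
This matches Γ(9n+1)/10^(9n+1) with Stirling applied to Γ.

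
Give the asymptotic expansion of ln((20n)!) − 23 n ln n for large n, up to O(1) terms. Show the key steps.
ln((20n)!) − 23 n ln n = −3 n ln n + 20(ln 20 − 1) n + (1/2) ln(2π·20n) + O(1/n)

Stirling: ln((20n)!) = 20n ln(20n) − 20n + (1/2) ln(2π·20n) + O(1/n).
Expand 20n ln(20n) = 20n (ln n + ln 20) = 20n ln n + 20n ln 20.
Subtract 23n ln n: leading term is (20 − 23) n ln n = −3 n ln n. The next term is 20n ln 20 − 20n = 20(ln 20 − 1) n. Then the (1/2) ln(2π·20n) correction.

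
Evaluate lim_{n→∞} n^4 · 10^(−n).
lim = 0

Exponentials with base > 1 dominate every fixed polynomial: for any fixed c, n^c / 10^n → 0 as n → ∞ (e.g. by the ratio test, or by writing 10^n = e^(n ln 10) and noting e^(n ln 10) / n^c → ∞). Hence n^4 · 10^(−n) = n^4 / 10^n → 0.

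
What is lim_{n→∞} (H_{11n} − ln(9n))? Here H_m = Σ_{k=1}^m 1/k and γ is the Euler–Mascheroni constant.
lim = ln(11/9) + γ

By Euler-Maclaurin, H_m = ln m + γ + O(1/m). So
  H_{11n} − ln(9n) = ln(11n) + γ − ln(9n) + O(1/n)
                       = ln(11/9) + γ + O(1/n).
Hence the limit is ln(11/9) + γ.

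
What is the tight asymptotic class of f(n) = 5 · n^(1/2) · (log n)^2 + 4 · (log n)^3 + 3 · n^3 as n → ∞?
f(n) ∈ Θ(n^3)

Compare the terms by growth order. For large n, n^a · (log n)^b dominates n^a' · (log n)^b' iff a > a', or (a = a' and b > b'). Ranking the 3 terms shows the dominant one is 3 · n^3. Hence f(n) ∈ Θ(n^3).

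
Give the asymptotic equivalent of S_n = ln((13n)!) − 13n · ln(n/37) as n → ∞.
S_n ~ 13n · (ln 481 − 1) + O(ln n)

Stirling: ln((13n)!) = 13n ln(13n) − 13n + O(ln n).
  S_n = 13n ln(13n) − 13n − 13n ln(n/37) + O(ln n)
      = 13n ln(13n) − 13n ln n + 13n ln 37 − 13n + O(ln n)
      = 13n ln 13 + 13n ln 37 − 13n + O(ln n)
      = 13n (ln 481 − 1) + O(ln n).
Numerically ln(481) − 1 ≈ 5.1759.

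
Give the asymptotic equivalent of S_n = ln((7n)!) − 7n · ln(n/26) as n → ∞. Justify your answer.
S_n ~ 7n · (ln 182 − 1) + O(ln n)

Stirling: ln((7n)!) = 7n ln(7n) − 7n + O(ln n).
  S_n = 7n ln(7n) − 7n − 7n ln(n/26) + O(ln n)
      = 7n ln(7n) − 7n ln n + 7n ln 26 − 7n + O(ln n)
      = 7n ln 7 + 7n ln 26 − 7n + O(ln n)
      = 7n (ln 182 − 1) + O(ln n).
Numerically ln(182) − 1 ≈ 4.2040.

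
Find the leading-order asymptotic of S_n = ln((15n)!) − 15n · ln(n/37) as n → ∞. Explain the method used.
S_n ~ 15n · (ln 555 − 1) + O(ln n)

Stirling: ln((15n)!) = 15n ln(15n) − 15n + O(ln n).
  S_n = 15n ln(15n) − 15n − 15n ln(n/37) + O(ln n)
      = 15n ln(15n) − 15n ln n + 15n ln 37 − 15n + O(ln n)
      = 15n ln 15 + 15n ln 37 − 15n + O(ln n)
      = 15n (ln 555 − 1) + O(ln n).
Numerically ln(555) − 1 ≈ 5.3190.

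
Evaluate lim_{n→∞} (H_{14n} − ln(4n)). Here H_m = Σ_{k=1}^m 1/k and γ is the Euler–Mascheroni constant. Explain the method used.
lim = ln(7/2) + γ

By Euler-Maclaurin, H_m = ln m + γ + O(1/m). So
  H_{14n} − ln(4n) = ln(14n) + γ − ln(4n) + O(1/n)
                       = ln(14/4) + γ + O(1/n).
Hence the limit is ln(14/4) + γ (= ln(7/2)).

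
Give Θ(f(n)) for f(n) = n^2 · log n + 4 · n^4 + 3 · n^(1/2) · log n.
f(n) ∈ Θ(n^4)

Compare the terms by growth order. For large n, n^a · (log n)^b dominates n^a' · (log n)^b' iff a > a', or (a = a' and b > b'). Ranking the 3 terms shows the dominant one is 4 · n^4. Hence f(n) ∈ Θ(n^4).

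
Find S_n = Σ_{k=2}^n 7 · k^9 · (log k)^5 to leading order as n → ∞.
S_n ~ 7 · n^10 · (log n)^5 / 10

By integral comparison, S_n = ∫_1^n 7 · x^9 · (log x)^5 dx + O(n^9 · (log n)^5). For the integral, the leading term of ∫_1^n x^9 (log x)^5 dx is n^10/10 · (log n)^5 (by repeated integration by parts; each step lowers the log-exponent and produces a relatively O(1/log n) correction). Hence S_n ~ 7 · n^10 · (log n)^5 / 10.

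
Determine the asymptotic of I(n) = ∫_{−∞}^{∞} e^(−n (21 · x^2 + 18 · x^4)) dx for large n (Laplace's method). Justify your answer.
I(n) ~ sqrt(π/(21n))

φ(x) = 21 · x^2 + 18 · x^4 has its unique global minimum at x* = 0 (since φ'(x) = 42x + 72x^3 = 0 only at x = 0 for real x with both coefficients positive, and φ → ∞ as |x| → ∞). At x* = 0, φ(0) = 0 and φ''(0) = 42. Laplace's method then gives
  I(n) ~ sqrt(2π / (n · φ''(0))) · e^(−n φ(0)) = sqrt(2π / (42n)) = sqrt(π/(21n)).
The 18 · x^4 term contributes only at subleading order (an O(1/n) relative correction).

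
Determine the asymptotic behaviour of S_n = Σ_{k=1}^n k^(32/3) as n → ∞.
S_n ~ (3/35) · n^(35/3)

Integral comparison: Σ_{k=1}^n k^(32/3) = ∫_0^n x^(32/3) dx + O(n^(32/3)). The integral is n^(1 + 32/3) / (1 + 32/3) = n^((32+3)/3) / ((32+3)/3) = (3/35) · n^(35/3).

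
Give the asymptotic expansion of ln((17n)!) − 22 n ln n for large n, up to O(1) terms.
ln((17n)!) − 22 n ln n = −5 n ln n + 17(ln 17 − 1) n + (1/2) ln(2π·17n) + O(1/n)

Stirling: ln((17n)!) = 17n ln(17n) − 17n + (1/2) ln(2π·17n) + O(1/n).
Expand 17n ln(17n) = 17n (ln n + ln 17) = 17n ln n + 17n ln 17.
Subtract 22n ln n: leading term is (17 − 22) n ln n = −5 n ln n. The next term is 17n ln 17 − 17n = 17(ln 17 − 1) n. Then the (1/2) ln(2π·17n) correction.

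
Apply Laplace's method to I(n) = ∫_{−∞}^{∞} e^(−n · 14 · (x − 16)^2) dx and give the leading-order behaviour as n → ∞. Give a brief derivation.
I(n) = sqrt(π/(14n))

Here φ(x) = 14 · (x − 16)^2 has its unique minimum at x* = 16 with φ(x*) = 0 and φ''(x*) = 28. Laplace's method gives
  I(n) ~ e^(−n φ(x*)) · sqrt(2π / (n · φ''(x*))) = sqrt(2π / (28n)) = sqrt(π/(14n)).
This is exact: substituting u = (x − 16)·sqrt(14n) gives I(n) = (1/sqrt(14n)) ∫_{−∞}^{∞} e^(−u^2) du = sqrt(π/(14n)).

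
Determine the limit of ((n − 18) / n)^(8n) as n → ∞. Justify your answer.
lim = e^(−144)

Rewrite as (1 − 18/n)^(8n). By the standard limit (1 + x/n)^n → e^x, we have (1 − 18/n)^n → e^(−18), and raising to the 8th power gives e^(−144).
More precisely, ln[(1 − 18/n)^(8n)] = 8n · ln(1 − 18/n) = 8n · (-18/n + O(1/n^2)) = -144 + O(1/n) → -144.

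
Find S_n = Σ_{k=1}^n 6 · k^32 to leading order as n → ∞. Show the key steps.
S_n ~ 2 · n^33 / 11

By integral comparison (Euler-Maclaurin), Σ_{k=1}^n 6 · k^32 = 6 · ∫_0^n x^32 dx + O(n^32) = 6 · n^33/33 = 2 · n^33 / 11 + O(n^32). (Equivalently, Faulhaber's formula gives the same leading term.)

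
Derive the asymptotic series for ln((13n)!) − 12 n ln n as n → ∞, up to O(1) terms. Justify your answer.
ln((13n)!) − 12 n ln n = n ln n + 13(ln 13 − 1) n + (1/2) ln(2π·13n) + O(1/n)

Stirling: ln((13n)!) = 13n ln(13n) − 13n + (1/2) ln(2π·13n) + O(1/n).
Expand 13n ln(13n) = 13n (ln n + ln 13) = 13n ln n + 13n ln 13.
Subtract 12n ln n: leading term is (13 − 12) n ln n = n ln n. The next term is 13n ln 13 − 13n = 13(ln 13 − 1) n. Then the (1/2) ln(2π·13n) correction.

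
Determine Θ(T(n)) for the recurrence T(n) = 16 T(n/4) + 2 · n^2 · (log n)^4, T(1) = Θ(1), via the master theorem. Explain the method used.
T(n) = Θ(n^2 · (log n)^5)

Here log_4 16 = 2 and f(n) = 2 · n^2 · (log n)^4 = Θ(n^(log_4 16) · (log n)^4). This is the extended Case 2 of the master theorem (f matches the critical exponent up to log factors), giving T(n) = Θ(n^(log_4 16) · (log n)^(4+1)) = Θ(n^2 · (log n)^5).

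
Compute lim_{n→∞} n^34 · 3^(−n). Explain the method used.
lim = 0

Exponentials with base > 1 dominate every fixed polynomial: for any fixed c, n^c / 3^n → 0 as n → ∞ (e.g. by the ratio test, or by writing 3^n = e^(n ln 3) and noting e^(n ln 3) / n^c → ∞). Hence n^34 · 3^(−n) = n^34 / 3^n → 0.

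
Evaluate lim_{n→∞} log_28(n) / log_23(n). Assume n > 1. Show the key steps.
lim = ln(23) / ln(28) = log_28(23)

Change of base: log_28(n) = ln n / ln 28 and log_23(n) = ln n / ln 23. The ratio is (ln n / ln 28) · (ln 23 / ln n) = ln 23 / ln 28, a constant independent of n. So the limit is ln 23 / ln 28 = log_28(23).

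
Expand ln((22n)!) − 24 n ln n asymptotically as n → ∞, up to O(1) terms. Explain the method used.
ln((22n)!) − 24 n ln n = −2 n ln n + 22(ln 22 − 1) n + (1/2) ln(2π·22n) + O(1/n)

Stirling: ln((22n)!) = 22n ln(22n) − 22n + (1/2) ln(2π·22n) + O(1/n).
Expand 22n ln(22n) = 22n (ln n + ln 22) = 22n ln n + 22n ln 22.
Subtract 24n ln n: leading term is (22 − 24) n ln n = −2 n ln n. The next term is 22n ln 22 − 22n = 22(ln 22 − 1) n. Then the (1/2) ln(2π·22n) correction.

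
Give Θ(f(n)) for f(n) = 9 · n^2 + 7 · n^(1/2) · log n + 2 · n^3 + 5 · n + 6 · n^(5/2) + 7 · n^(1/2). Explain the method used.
f(n) ∈ Θ(n^3)

Compare the terms by growth order. For large n, n^a · (log n)^b dominates n^a' · (log n)^b' iff a > a', or (a = a' and b > b'). Ranking the 6 terms shows the dominant one is 2 · n^3. Hence f(n) ∈ Θ(n^3).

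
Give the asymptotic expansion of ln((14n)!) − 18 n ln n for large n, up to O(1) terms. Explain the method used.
ln((14n)!) − 18 n ln n = −4 n ln n + 14(ln 14 − 1) n + (1/2) ln(2π·14n) + O(1/n)

Stirling: ln((14n)!) = 14n ln(14n) − 14n + (1/2) ln(2π·14n) + O(1/n).
Expand 14n ln(14n) = 14n (ln n + ln 14) = 14n ln n + 14n ln 14.
Subtract 18n ln n: leading term is (14 − 18) n ln n = −4 n ln n. The next term is 14n ln 14 − 14n = 14(ln 14 − 1) n. Then the (1/2) ln(2π·14n) correction.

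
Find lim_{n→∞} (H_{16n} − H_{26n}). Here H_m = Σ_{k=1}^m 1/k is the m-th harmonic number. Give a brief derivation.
lim = ln(16/26) = ln(8/13)

Euler-Maclaurin gives H_m = ln m + γ + 1/(2m) + O(1/m^2). The γ and O(1/m) terms cancel in the difference:
  H_{16n} − H_{26n} = ln(16n) − ln(26n) + O(1/n) = ln(16/26) + O(1/n).
Hence the limit is ln(16/26) = ln(8/13).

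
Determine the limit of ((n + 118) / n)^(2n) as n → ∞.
lim = e^236

Rewrite as (1 + 118/n)^(2n). By the standard limit (1 + x/n)^n → e^x, we have (1 + 118/n)^n → e^118, and raising to the 2nd power gives e^236.
More precisely, ln[(1 + 118/n)^(2n)] = 2n · ln(1 + 118/n) = 2n · (118/n + O(1/n^2)) = 236 + O(1/n) → 236.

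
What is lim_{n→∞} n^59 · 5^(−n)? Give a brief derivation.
lim = 0

Exponentials with base > 1 dominate every fixed polynomial: for any fixed c, n^c / 5^n → 0 as n → ∞ (e.g. by the ratio test, or by writing 5^n = e^(n ln 5) and noting e^(n ln 5) / n^c → ∞). Hence n^59 · 5^(−n) = n^59 / 5^n → 0.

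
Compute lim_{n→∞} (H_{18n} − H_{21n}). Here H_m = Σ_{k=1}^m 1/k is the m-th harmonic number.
lim = ln(18/21) = ln(6/7)

Euler-Maclaurin gives H_m = ln m + γ + 1/(2m) + O(1/m^2). The γ and O(1/m) terms cancel in the difference:
  H_{18n} − H_{21n} = ln(18n) − ln(21n) + O(1/n) = ln(18/21) + O(1/n).
Hence the limit is ln(18/21) = ln(6/7).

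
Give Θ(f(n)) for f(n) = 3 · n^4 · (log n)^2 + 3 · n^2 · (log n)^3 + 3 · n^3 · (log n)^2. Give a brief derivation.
f(n) ∈ Θ(n^4 · (log n)^2)

Compare the terms by growth order. For large n, n^a · (log n)^b dominates n^a' · (log n)^b' iff a > a', or (a = a' and b > b'). Ranking the 3 terms shows the dominant one is 3 · n^4 · (log n)^2. Hence f(n) ∈ Θ(n^4 · (log n)^2).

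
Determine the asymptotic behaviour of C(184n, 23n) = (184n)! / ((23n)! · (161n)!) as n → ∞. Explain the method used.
C(184n, 23n) ~ (16777216/823543)^(23n) · sqrt(4/(7π·23n))

Write N = 23n. Apply Stirling to each factorial:
  (8N)! ~ sqrt(2π·8N) · (8N/e)^(8N),
  N! ~ sqrt(2π N) · (N/e)^N,
  (7N)! ~ sqrt(2π·7N) · (7N/e)^(7N).
The exponential factors combine to (8N)^(8N) / (N^N · (7N)^(7N)) = 8^(8N)/7^(7N) = (8^8/7^7)^N = (16777216/823543)^N.
The square-root prefactors combine to sqrt(2π·8N) / (sqrt(2π N)·sqrt(2π·7N)) = sqrt(8 / (2π·7·N)) = sqrt(4/(7π·23n)).
Substituting N = 23n: C(184n, 23n) ~ (16777216/823543)^(23n) · sqrt(4/(7π·23n)).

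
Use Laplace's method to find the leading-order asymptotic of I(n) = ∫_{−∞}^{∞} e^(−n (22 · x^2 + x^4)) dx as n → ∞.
I(n) ~ sqrt(π/(22n))

φ(x) = 22 · x^2 + x^4 has its unique global minimum at x* = 0 (since φ'(x) = 44x + 4x^3 = 0 only at x = 0 for real x with both coefficients positive, and φ → ∞ as |x| → ∞). At x* = 0, φ(0) = 0 and φ''(0) = 44. Laplace's method then gives
  I(n) ~ sqrt(2π / (n · φ''(0))) · e^(−n φ(0)) = sqrt(2π / (44n)) = sqrt(π/(22n)).
The x^4 term contributes only at subleading order (an O(1/n) relative correction).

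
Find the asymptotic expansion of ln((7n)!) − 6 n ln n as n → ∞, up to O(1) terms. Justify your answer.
ln((7n)!) − 6 n ln n = n ln n + 7(ln 7 − 1) n + (1/2) ln(2π·7n) + O(1/n)

Stirling: ln((7n)!) = 7n ln(7n) − 7n + (1/2) ln(2π·7n) + O(1/n).
Expand 7n ln(7n) = 7n (ln n + ln 7) = 7n ln n + 7n ln 7.
Subtract 6n ln n: leading term is (7 − 6) n ln n = n ln n. The next term is 7n ln 7 − 7n = 7(ln 7 − 1) n. Then the (1/2) ln(2π·7n) correction.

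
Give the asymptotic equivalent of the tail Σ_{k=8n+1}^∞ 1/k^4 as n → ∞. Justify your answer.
Σ_{k>8n} 1/k^4 ~ 1/(3 · (8n)^3)

Compare to the integral: ∫_{8n}^∞ x^(−4) dx = [−x^(−3)/3]_{8n}^∞ = 1/((4−1)·(8n)^3). Euler-Maclaurin then gives
  Σ_{k>8n} 1/k^4 = ∫_{8n}^∞ dx/x^4 − 1/(2·(8n)^4) + O(1/(8n)^5).
(Equivalently this is ζ(4) − Σ_{k≤8n} 1/k^4.)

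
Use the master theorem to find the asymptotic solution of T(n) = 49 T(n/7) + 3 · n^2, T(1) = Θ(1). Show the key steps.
T(n) = Θ(n^2 log n)

log_7 49 = 2, and f(n) = 3 · n^2 = Θ(n^(log_7 49)). This is Case 2 of the master theorem: T(n) = Θ(f(n) · log n) = Θ(n^2 log n).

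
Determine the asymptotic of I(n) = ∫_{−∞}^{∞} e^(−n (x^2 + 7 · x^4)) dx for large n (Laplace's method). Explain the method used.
I(n) ~ sqrt(π/n)

φ(x) = x^2 + 7 · x^4 has its unique global minimum at x* = 0 (since φ'(x) = 2x + 28x^3 = 0 only at x = 0 for real x with both coefficients positive, and φ → ∞ as |x| → ∞). At x* = 0, φ(0) = 0 and φ''(0) = 2. Laplace's method then gives
  I(n) ~ sqrt(2π / (n · φ''(0))) · e^(−n φ(0)) = sqrt(2π / (2n)) = sqrt(π/n).
The 7 · x^4 term contributes only at subleading order (an O(1/n) relative correction).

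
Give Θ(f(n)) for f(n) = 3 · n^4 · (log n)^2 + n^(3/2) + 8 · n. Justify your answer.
f(n) ∈ Θ(n^4 · (log n)^2)

Compare the terms by growth order. For large n, n^a · (log n)^b dominates n^a' · (log n)^b' iff a > a', or (a = a' and b > b'). Ranking the 3 terms shows the dominant one is 3 · n^4 · (log n)^2. Hence f(n) ∈ Θ(n^4 · (log n)^2).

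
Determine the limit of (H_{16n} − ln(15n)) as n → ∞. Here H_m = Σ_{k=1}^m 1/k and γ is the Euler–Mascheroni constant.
lim = ln(16/15) + γ

By Euler-Maclaurin, H_m = ln m + γ + O(1/m). So
  H_{16n} − ln(15n) = ln(16n) + γ − ln(15n) + O(1/n)
                       = ln(16/15) + γ + O(1/n).
Hence the limit is ln(16/15) + γ.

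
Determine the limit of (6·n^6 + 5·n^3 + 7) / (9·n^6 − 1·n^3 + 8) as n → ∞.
lim = 6/9 = 2/3

For large n the leading n^6 terms dominate both numerator and denominator. Dividing top and bottom by n^6, every other term tends to 0, leaving 6/9 = 2/3.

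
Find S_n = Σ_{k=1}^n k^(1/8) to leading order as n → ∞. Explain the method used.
S_n ~ (8/9) · n^(9/8)

Integral comparison: Σ_{k=1}^n k^(1/8) = ∫_0^n x^(1/8) dx + O(n^(1/8)). The integral is n^(1 + 1/8) / (1 + 1/8) = n^((1+8)/8) / ((1+8)/8) = (8/9) · n^(9/8).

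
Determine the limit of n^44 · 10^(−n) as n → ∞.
lim = 0

Exponentials with base > 1 dominate every fixed polynomial: for any fixed c, n^c / 10^n → 0 as n → ∞ (e.g. by the ratio test, or by writing 10^n = e^(n ln 10) and noting e^(n ln 10) / n^c → ∞). Hence n^44 · 10^(−n) = n^44 / 10^n → 0.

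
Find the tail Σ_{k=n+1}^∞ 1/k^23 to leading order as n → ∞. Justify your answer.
Σ_{k>n} 1/k^23 ~ 1/(22 · n^22)

Compare to the integral: ∫_{n}^∞ x^(−23) dx = [−x^(−22)/22]_{n}^∞ = 1/((23−1)·n^22). Euler-Maclaurin then gives
  Σ_{k>n} 1/k^23 = ∫_{n}^∞ dx/x^23 − 1/(2·n^23) + O(1/n^24).
(Equivalently this is ζ(23) − Σ_{k≤n} 1/k^23.)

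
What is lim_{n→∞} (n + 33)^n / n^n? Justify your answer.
lim = e^33

Rewrite as (1 + 33/n)^(n). By the standard limit (1 + x/n)^n → e^x, we have (1 + 33/n)^n → e^33, and raising to the 1st power gives e^33.
More precisely, ln[(1 + 33/n)^(n)] = n · ln(1 + 33/n) = n · (33/n + O(1/n^2)) = 33 + O(1/n) → 33.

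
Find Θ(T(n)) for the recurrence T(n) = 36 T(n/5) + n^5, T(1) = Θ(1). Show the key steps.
T(n) = Θ(n^5)

log_5 36 ≈ 2.227. f(n) = n^5 dominates n^(log_5 36) since 5 > 2.227, and the regularity condition a·f(n/b) = 36·(n/5)^5 = (36/3125)·n^5 ≤ c·f(n) holds with c = 36/3125 ≈ 0.0115 < 1. So this is Case 3: T(n) = Θ(f(n)) = Θ(n^5).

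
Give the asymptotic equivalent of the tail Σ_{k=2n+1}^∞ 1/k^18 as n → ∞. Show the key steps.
Σ_{k>2n} 1/k^18 ~ 1/(17 · (2n)^17)

Compare to the integral: ∫_{2n}^∞ x^(−18) dx = [−x^(−17)/17]_{2n}^∞ = 1/((18−1)·(2n)^17). Euler-Maclaurin then gives
  Σ_{k>2n} 1/k^18 = ∫_{2n}^∞ dx/x^18 − 1/(2·(2n)^18) + O(1/(2n)^19).
(Equivalently this is ζ(18) − Σ_{k≤2n} 1/k^18.)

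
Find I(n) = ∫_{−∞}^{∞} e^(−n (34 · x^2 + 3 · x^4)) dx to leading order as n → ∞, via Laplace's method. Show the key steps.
I(n) ~ sqrt(π/(34n))

φ(x) = 34 · x^2 + 3 · x^4 has its unique global minimum at x* = 0 (since φ'(x) = 68x + 12x^3 = 0 only at x = 0 for real x with both coefficients positive, and φ → ∞ as |x| → ∞). At x* = 0, φ(0) = 0 and φ''(0) = 68. Laplace's method then gives
  I(n) ~ sqrt(2π / (n · φ''(0))) · e^(−n φ(0)) = sqrt(2π / (68n)) = sqrt(π/(34n)).
The 3 · x^4 term contributes only at subleading order (an O(1/n) relative correction).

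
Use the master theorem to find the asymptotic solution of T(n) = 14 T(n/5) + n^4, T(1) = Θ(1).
T(n) = Θ(n^4)

log_5 14 ≈ 1.640. f(n) = n^4 dominates n^(log_5 14) since 4 > 1.640, and the regularity condition a·f(n/b) = 14·(n/5)^4 = (14/625)·n^4 ≤ c·f(n) holds with c = 14/625 ≈ 0.0224 < 1. So this is Case 3: T(n) = Θ(f(n)) = Θ(n^4).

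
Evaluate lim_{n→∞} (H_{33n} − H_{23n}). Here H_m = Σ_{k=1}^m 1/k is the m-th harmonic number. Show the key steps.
lim = ln(33/23)

Euler-Maclaurin gives H_m = ln m + γ + 1/(2m) + O(1/m^2). The γ and O(1/m) terms cancel in the difference:
  H_{33n} − H_{23n} = ln(33n) − ln(23n) + O(1/n) = ln(33/23) + O(1/n).
Hence the limit is ln(33/23).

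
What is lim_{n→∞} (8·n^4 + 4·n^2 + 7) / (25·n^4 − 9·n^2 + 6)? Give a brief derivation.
lim = 8/25

For large n the leading n^4 terms dominate both numerator and denominator. Dividing top and bottom by n^4, every other term tends to 0, leaving 8/25.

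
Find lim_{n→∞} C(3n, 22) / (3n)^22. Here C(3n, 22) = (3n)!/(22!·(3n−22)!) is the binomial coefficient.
lim = 1/22! = 1/1124000727777607680000

With N = 3n → ∞: C(N, 22) / N^22 = [N(N−1)…(N−21)] / (22! · N^22) = (1/22!) · 1 · (1 − 1/(3n)) · … · (1 − 21/(3n)). Each factor → 1 as N → ∞, so the limit is 1/22! = 1/1124000727777607680000.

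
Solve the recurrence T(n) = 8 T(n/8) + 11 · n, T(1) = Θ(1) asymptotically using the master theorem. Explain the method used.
T(n) = Θ(n log n)

log_8 8 = 1, and f(n) = 11 · n = Θ(n^(log_8 8)). This is Case 2 of the master theorem: T(n) = Θ(f(n) · log n) = Θ(n log n).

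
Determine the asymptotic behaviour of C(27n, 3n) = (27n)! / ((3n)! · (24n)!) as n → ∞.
C(27n, 3n) ~ (387420489/16777216)^(3n) · sqrt(9/(16π·3n))

Write N = 3n. Apply Stirling to each factorial:
  (9N)! ~ sqrt(2π·9N) · (9N/e)^(9N),
  N! ~ sqrt(2π N) · (N/e)^N,
  (8N)! ~ sqrt(2π·8N) · (8N/e)^(8N).
The exponential factors combine to (9N)^(9N) / (N^N · (8N)^(8N)) = 9^(9N)/8^(8N) = (9^9/8^8)^N = (387420489/16777216)^N.
The square-root prefactors combine to sqrt(2π·9N) / (sqrt(2π N)·sqrt(2π·8N)) = sqrt(9 / (2π·8·N)) = sqrt(9/(16π·3n)).
Substituting N = 3n: C(27n, 3n) ~ (387420489/16777216)^(3n) · sqrt(9/(16π·3n)).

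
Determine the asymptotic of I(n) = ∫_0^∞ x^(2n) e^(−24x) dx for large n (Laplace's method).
I(n) ~ (sqrt(2π·2n) / 24) · (2n/(24e))^(2n)

Write the integrand as exp(2n ln x − 24x) and set f(x) = 2n ln x − 24x. Then f'(x) = 2n/x − 24 = 0 at x* = 2n/24, and f''(x*) = −2n/x*^2 = −24^2/(2n). Laplace's method (interior maximum) gives
  I(n) ~ e^(f(x*)) · sqrt(2π / |f''(x*)|)
        = exp(2n ln(2n/24) − 2n) · sqrt(2π · 2n / 24^2)
        = (2n/24)^(2n) e^(−2n) · sqrt(2π·2n) / 24
        = (sqrt(2π·2n) / 24) · (2n/(24e))^(2n).
This matches Γ(2n+1)/24^(2n+1) with Stirling applied to Γ.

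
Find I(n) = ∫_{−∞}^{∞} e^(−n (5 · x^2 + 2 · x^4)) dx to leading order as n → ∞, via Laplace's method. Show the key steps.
I(n) ~ sqrt(π/(5n))

φ(x) = 5 · x^2 + 2 · x^4 has its unique global minimum at x* = 0 (since φ'(x) = 10x + 8x^3 = 0 only at x = 0 for real x with both coefficients positive, and φ → ∞ as |x| → ∞). At x* = 0, φ(0) = 0 and φ''(0) = 10. Laplace's method then gives
  I(n) ~ sqrt(2π / (n · φ''(0))) · e^(−n φ(0)) = sqrt(2π / (10n)) = sqrt(π/(5n)).
The 2 · x^4 term contributes only at subleading order (an O(1/n) relative correction).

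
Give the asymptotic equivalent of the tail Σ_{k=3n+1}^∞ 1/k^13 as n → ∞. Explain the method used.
Σ_{k>3n} 1/k^13 ~ 1/(12 · (3n)^12)

Compare to the integral: ∫_{3n}^∞ x^(−13) dx = [−x^(−12)/12]_{3n}^∞ = 1/((13−1)·(3n)^12). Euler-Maclaurin then gives
  Σ_{k>3n} 1/k^13 = ∫_{3n}^∞ dx/x^13 − 1/(2·(3n)^13) + O(1/(3n)^14).
(Equivalently this is ζ(13) − Σ_{k≤3n} 1/k^13.)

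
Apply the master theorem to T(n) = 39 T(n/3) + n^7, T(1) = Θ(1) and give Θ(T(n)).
T(n) = Θ(n^7)

log_3 39 ≈ 3.335. f(n) = n^7 dominates n^(log_3 39) since 7 > 3.335, and the regularity condition a·f(n/b) = 39·(n/3)^7 = (39/2187)·n^7 ≤ c·f(n) holds with c = 39/2187 ≈ 0.0178 < 1. So this is Case 3: T(n) = Θ(f(n)) = Θ(n^7).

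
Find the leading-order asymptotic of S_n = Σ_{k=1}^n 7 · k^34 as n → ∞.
S_n ~ n^35 / 5

By integral comparison (Euler-Maclaurin), Σ_{k=1}^n 7 · k^34 = 7 · ∫_0^n x^34 dx + O(n^34) = 7 · n^35/35 = n^35 / 5 + O(n^34). (Equivalently, Faulhaber's formula gives the same leading term.)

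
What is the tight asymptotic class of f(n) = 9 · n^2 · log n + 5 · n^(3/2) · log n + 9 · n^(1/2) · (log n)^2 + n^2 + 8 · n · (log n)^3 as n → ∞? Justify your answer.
f(n) ∈ Θ(n^2 · log n)

Compare the terms by growth order. For large n, n^a · (log n)^b dominates n^a' · (log n)^b' iff a > a', or (a = a' and b > b'). Ranking the 5 terms shows the dominant one is 9 · n^2 · log n. Hence f(n) ∈ Θ(n^2 · log n).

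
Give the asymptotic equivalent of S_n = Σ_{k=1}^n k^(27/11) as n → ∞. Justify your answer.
S_n ~ (11/38) · n^(38/11)

Integral comparison: Σ_{k=1}^n k^(27/11) = ∫_0^n x^(27/11) dx + O(n^(27/11)). The integral is n^(1 + 27/11) / (1 + 27/11) = n^((27+11)/11) / ((27+11)/11) = (11/38) · n^(38/11).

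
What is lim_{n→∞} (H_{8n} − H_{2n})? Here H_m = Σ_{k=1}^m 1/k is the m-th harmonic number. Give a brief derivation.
lim = ln(8/2) = ln 4

Euler-Maclaurin gives H_m = ln m + γ + 1/(2m) + O(1/m^2). The γ and O(1/m) terms cancel in the difference:
  H_{8n} − H_{2n} = ln(8n) − ln(2n) + O(1/n) = ln(8/2) + O(1/n).
Hence the limit is ln(8/2) = ln 4.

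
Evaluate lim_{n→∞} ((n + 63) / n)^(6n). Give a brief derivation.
lim = e^378

Rewrite as (1 + 63/n)^(6n). By the standard limit (1 + x/n)^n → e^x, we have (1 + 63/n)^n → e^63, and raising to the 6th power gives e^378.
More precisely, ln[(1 + 63/n)^(6n)] = 6n · ln(1 + 63/n) = 6n · (63/n + O(1/n^2)) = 378 + O(1/n) → 378.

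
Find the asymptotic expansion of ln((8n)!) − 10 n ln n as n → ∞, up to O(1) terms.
ln((8n)!) − 10 n ln n = −2 n ln n + 8(ln 8 − 1) n + (1/2) ln(2π·8n) + O(1/n)

Stirling: ln((8n)!) = 8n ln(8n) − 8n + (1/2) ln(2π·8n) + O(1/n).
Expand 8n ln(8n) = 8n (ln n + ln 8) = 8n ln n + 8n ln 8.
Subtract 10n ln n: leading term is (8 − 10) n ln n = −2 n ln n. The next term is 8n ln 8 − 8n = 8(ln 8 − 1) n. Then the (1/2) ln(2π·8n) correction.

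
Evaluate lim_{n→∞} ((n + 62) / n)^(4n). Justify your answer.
lim = e^248

Rewrite as (1 + 62/n)^(4n). By the standard limit (1 + x/n)^n → e^x, we have (1 + 62/n)^n → e^62, and raising to the 4th power gives e^248.
More precisely, ln[(1 + 62/n)^(4n)] = 4n · ln(1 + 62/n) = 4n · (62/n + O(1/n^2)) = 248 + O(1/n) → 248.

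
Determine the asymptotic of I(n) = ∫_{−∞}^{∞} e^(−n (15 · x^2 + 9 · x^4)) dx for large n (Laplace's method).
I(n) ~ sqrt(π/(15n))

φ(x) = 15 · x^2 + 9 · x^4 has its unique global minimum at x* = 0 (since φ'(x) = 30x + 36x^3 = 0 only at x = 0 for real x with both coefficients positive, and φ → ∞ as |x| → ∞). At x* = 0, φ(0) = 0 and φ''(0) = 30. Laplace's method then gives
  I(n) ~ sqrt(2π / (n · φ''(0))) · e^(−n φ(0)) = sqrt(2π / (30n)) = sqrt(π/(15n)).
The 9 · x^4 term contributes only at subleading order (an O(1/n) relative correction).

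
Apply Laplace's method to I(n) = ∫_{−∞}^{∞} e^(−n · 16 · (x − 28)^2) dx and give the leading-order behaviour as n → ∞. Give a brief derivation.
I(n) = sqrt(π/(16n))

Here φ(x) = 16 · (x − 28)^2 has its unique minimum at x* = 28 with φ(x*) = 0 and φ''(x*) = 32. Laplace's method gives
  I(n) ~ e^(−n φ(x*)) · sqrt(2π / (n · φ''(x*))) = sqrt(2π / (32n)) = sqrt(π/(16n)).
This is exact: substituting u = (x − 28)·sqrt(16n) gives I(n) = (1/sqrt(16n)) ∫_{−∞}^{∞} e^(−u^2) du = sqrt(π/(16n)).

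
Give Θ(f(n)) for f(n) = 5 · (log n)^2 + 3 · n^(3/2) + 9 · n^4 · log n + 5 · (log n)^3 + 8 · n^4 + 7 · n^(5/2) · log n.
f(n) ∈ Θ(n^4 · log n)

Compare the terms by growth order. For large n, n^a · (log n)^b dominates n^a' · (log n)^b' iff a > a', or (a = a' and b > b'). Ranking the 6 terms shows the dominant one is 9 · n^4 · log n. Hence f(n) ∈ Θ(n^4 · log n).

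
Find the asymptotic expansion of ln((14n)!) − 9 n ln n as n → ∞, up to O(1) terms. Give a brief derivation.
ln((14n)!) − 9 n ln n = 5 n ln n + 14(ln 14 − 1) n + (1/2) ln(2π·14n) + O(1/n)

Stirling: ln((14n)!) = 14n ln(14n) − 14n + (1/2) ln(2π·14n) + O(1/n).
Expand 14n ln(14n) = 14n (ln n + ln 14) = 14n ln n + 14n ln 14.
Subtract 9n ln n: leading term is (14 − 9) n ln n = 5 n ln n. The next term is 14n ln 14 − 14n = 14(ln 14 − 1) n. Then the (1/2) ln(2π·14n) correction.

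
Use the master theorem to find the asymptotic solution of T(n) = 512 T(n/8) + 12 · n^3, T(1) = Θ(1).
T(n) = Θ(n^3 log n)

log_8 512 = 3, and f(n) = 12 · n^3 = Θ(n^(log_8 512)). This is Case 2 of the master theorem: T(n) = Θ(f(n) · log n) = Θ(n^3 log n).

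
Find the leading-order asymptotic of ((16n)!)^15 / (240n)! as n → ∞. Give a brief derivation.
((16n)!)^15/(240n)! ~ ((2π·16n)^(14/2) / sqrt(15)) · 15^(−15·16n)  →  0

Write N = 16n. Stirling: N! ~ sqrt(2π N)(N/e)^N and (15N)! ~ sqrt(2π·15N)·(15N/e)^(15N).
  (N!)^15/(15N)! ~ (2π N)^(15/2) (N/e)^(15N) / [sqrt(2π·15N) (15N/e)^(15N)]
     = (2π N)^(15/2) / sqrt(2π·15N) · (N/(15N))^(15N)
     = (2π N)^((15−1)/2) / sqrt(15) · 15^(−15N).
Since 15^15 > 1, the factor 15^(−15N) decays exponentially, so the ratio → 0. Substituting N = 16n gives the stated form.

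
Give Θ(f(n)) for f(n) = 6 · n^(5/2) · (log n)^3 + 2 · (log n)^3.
f(n) ∈ Θ(n^(5/2) · (log n)^3)

Compare the terms by growth order. For large n, n^a · (log n)^b dominates n^a' · (log n)^b' iff a > a', or (a = a' and b > b'). Ranking the 2 terms shows the dominant one is 6 · n^(5/2) · (log n)^3. Hence f(n) ∈ Θ(n^(5/2) · (log n)^3).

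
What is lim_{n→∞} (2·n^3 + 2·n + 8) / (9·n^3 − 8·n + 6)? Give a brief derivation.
lim = 2/9

For large n the leading n^3 terms dominate both numerator and denominator. Dividing top and bottom by n^3, every other term tends to 0, leaving 2/9.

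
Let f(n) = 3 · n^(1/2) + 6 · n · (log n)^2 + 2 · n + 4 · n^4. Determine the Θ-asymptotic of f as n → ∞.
f(n) ∈ Θ(n^4)

Compare the terms by growth order. For large n, n^a · (log n)^b dominates n^a' · (log n)^b' iff a > a', or (a = a' and b > b'). Ranking the 4 terms shows the dominant one is 4 · n^4. Hence f(n) ∈ Θ(n^4).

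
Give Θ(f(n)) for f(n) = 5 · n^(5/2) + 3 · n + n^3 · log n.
f(n) ∈ Θ(n^3 · log n)

Compare the terms by growth order. For large n, n^a · (log n)^b dominates n^a' · (log n)^b' iff a > a', or (a = a' and b > b'). Ranking the 3 terms shows the dominant one is n^3 · log n. Hence f(n) ∈ Θ(n^3 · log n).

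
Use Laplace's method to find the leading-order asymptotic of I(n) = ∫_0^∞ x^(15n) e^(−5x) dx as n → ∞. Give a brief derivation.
I(n) ~ (sqrt(2π·15n) / 5) · (15n/(5e))^(15n)

Write the integrand as exp(15n ln x − 5x) and set f(x) = 15n ln x − 5x. Then f'(x) = 15n/x − 5 = 0 at x* = 15n/5, and f''(x*) = −15n/x*^2 = −5^2/(15n). Laplace's method (interior maximum) gives
  I(n) ~ e^(f(x*)) · sqrt(2π / |f''(x*)|)
        = exp(15n ln(15n/5) − 15n) · sqrt(2π · 15n / 5^2)
        = (15n/5)^(15n) e^(−15n) · sqrt(2π·15n) / 5
        = (sqrt(2π·15n) / 5) · (15n/(5e))^(15n).
This matches Γ(15n+1)/5^(15n+1) with Stirling applied to Γ.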